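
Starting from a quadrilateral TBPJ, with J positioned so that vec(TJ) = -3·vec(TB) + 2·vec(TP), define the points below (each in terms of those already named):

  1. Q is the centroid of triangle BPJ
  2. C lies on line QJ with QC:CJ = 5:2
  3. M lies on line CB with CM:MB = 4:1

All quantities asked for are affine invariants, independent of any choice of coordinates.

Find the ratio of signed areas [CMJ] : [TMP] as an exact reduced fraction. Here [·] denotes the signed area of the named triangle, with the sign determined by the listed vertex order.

Set T = (0, 0), B = (1, 0), P = (0, 1), J = (-3, 2); any affine frame gives the same invariant.
1. Q is the centroid of triangle BPJ ⇒ Q = (-2/3, 1)
2. C lies on line QJ with QC:CJ = 5:2 ⇒ C = (-7/3, 12/7)
3. M lies on line CB with CM:MB = 4:1 ⇒ M = (1/3, 12/35)
2·[CMJ] = -16/105, 2·[TMP] = 1/3
[CMJ]:[TMP] = -16/105:1/3 = -16/35

[CMJ]:[TMP] = -16/35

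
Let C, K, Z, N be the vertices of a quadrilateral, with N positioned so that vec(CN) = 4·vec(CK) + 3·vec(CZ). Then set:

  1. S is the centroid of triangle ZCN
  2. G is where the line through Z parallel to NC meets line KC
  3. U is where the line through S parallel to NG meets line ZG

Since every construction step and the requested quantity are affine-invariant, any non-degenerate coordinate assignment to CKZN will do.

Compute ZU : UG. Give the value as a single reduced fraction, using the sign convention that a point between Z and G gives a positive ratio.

ZU:UG = -5/2

Work in coordinates with C = (0, 0), K = (1, 0), Z = (0, 1), N = (4, 3).
1. S is the centroid of triangle ZCN ⇒ S = (4/3, 4/3)
2. G is where the line through Z parallel to NC meets line KC ⇒ G = (-4/3, 0)
3. U is where the line through S parallel to NG meets line ZG ⇒ U = (-20/9, -2/3)
U = Z + t·(G−Z) with t = 5/3, so ZU:UG = t:(1−t) = 5/3:-2/3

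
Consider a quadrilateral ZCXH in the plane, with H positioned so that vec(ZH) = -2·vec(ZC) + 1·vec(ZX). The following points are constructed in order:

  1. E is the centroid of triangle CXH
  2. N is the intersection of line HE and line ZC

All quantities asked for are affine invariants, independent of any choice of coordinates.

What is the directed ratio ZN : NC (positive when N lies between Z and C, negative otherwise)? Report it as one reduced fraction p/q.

Set Z = (0, 0), C = (1, 0), X = (0, 1), H = (-2, 1); any affine frame gives the same invariant.
1. E is the centroid of triangle CXH ⇒ E = (-1/3, 2/3)
2. N is the intersection of line HE and line ZC ⇒ N = (3, 0)
N = Z + t·(C−Z) with t = 3, so ZN:NC = t:(1−t) = 3:-2

ZN:NC = -3/2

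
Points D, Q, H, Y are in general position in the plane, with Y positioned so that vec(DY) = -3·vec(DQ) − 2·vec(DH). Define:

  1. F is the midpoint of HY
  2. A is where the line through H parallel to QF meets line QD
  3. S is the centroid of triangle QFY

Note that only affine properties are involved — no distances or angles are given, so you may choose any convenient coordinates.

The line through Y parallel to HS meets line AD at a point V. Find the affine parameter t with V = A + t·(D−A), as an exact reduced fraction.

Assign D = (0, 0), Q = (1, 0), H = (0, 1), Y = (-3, -2) — the answer is frame-independent, so this choice is without loss of generality.
1. F is the midpoint of HY ⇒ F = (-3/2, -1/2)
2. A is where the line through H parallel to QF meets line QD ⇒ A = (-5, 0)
3. S is the centroid of triangle QFY ⇒ S = (-7/6, -5/6)
through Y parallel to HS: direction (-7/6, -11/6); meets AD at V = (-19/11, 0)
V = A + t·(D−A) with t = 36/55

t = 36/55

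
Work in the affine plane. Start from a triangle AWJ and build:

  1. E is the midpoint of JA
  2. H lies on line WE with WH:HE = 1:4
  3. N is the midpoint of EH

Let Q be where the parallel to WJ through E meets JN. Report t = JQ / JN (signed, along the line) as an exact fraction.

t = 5/3

Work in coordinates with A = (0, 0), W = (1, 0), J = (0, 1).
1. E is the midpoint of JA ⇒ E = (0, 1/2)
2. H lies on line WE with WH:HE = 1:4 ⇒ H = (4/5, 1/10)
3. N is the midpoint of EH ⇒ N = (2/5, 3/10)
through E parallel to WJ: direction (-1, 1); meets JN at Q = (2/3, -1/6)
Q = J + t·(N−J) with t = 5/3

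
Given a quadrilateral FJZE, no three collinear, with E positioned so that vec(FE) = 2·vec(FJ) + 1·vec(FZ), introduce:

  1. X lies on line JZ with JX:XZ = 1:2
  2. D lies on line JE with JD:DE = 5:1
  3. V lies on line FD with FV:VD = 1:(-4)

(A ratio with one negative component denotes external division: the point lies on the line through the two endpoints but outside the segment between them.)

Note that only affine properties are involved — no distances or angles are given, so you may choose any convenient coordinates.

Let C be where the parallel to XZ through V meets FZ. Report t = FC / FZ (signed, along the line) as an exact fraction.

Choose coordinates F = (0, 0), J = (1, 0), Z = (0, 1), E = (2, 1).
1. X lies on line JZ with JX:XZ = 1:2 ⇒ X = (2/3, 1/3)
2. D lies on line JE with JD:DE = 5:1 ⇒ D = (11/6, 5/6)
3. V lies on line FD with FV:VD = 1:(-4) ⇒ V = (-11/18, -5/18)
through V parallel to XZ: direction (-2/3, 2/3); meets FZ at C = (0, -8/9)
C = F + t·(Z−F) with t = -8/9

t = -8/9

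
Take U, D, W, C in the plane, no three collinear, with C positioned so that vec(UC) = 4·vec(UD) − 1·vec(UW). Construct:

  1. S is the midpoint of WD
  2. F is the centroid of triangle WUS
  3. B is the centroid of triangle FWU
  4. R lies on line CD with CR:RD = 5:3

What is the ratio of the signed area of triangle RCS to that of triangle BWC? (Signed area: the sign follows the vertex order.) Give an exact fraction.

[RCS]:[BWC] = -45/136

Set U = (0, 0), D = (1, 0), W = (0, 1), C = (4, -1); any affine frame gives the same invariant.
1. S is the midpoint of WD ⇒ S = (1/2, 1/2)
2. F is the centroid of triangle WUS ⇒ F = (1/6, 1/2)
3. B is the centroid of triangle FWU ⇒ B = (1/18, 1/2)
4. R lies on line CD with CR:RD = 5:3 ⇒ R = (17/8, -3/8)
2·[RCS] = 5/8, 2·[BWC] = -17/9
[RCS]:[BWC] = 5/8:-17/9 = -45/136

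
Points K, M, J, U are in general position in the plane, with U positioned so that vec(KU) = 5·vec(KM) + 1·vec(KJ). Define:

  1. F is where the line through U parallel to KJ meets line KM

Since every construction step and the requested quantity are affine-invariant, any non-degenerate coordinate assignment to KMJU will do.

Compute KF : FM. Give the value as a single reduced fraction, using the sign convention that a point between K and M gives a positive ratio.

KF:FM = -5/4

Work in coordinates with K = (0, 0), M = (1, 0), J = (0, 1), U = (5, 1).
1. F is where the line through U parallel to KJ meets line KM ⇒ F = (5, 0)
F = K + t·(M−K) with t = 5, so KF:FM = t:(1−t) = 5:-4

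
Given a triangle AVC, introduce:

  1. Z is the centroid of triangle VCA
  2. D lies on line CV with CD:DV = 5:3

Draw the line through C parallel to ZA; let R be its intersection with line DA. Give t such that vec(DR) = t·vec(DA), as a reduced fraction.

t = 5

Work in coordinates with A = (0, 0), V = (1, 0), C = (0, 1).
1. Z is the centroid of triangle VCA ⇒ Z = (1/3, 1/3)
2. D lies on line CV with CD:DV = 5:3 ⇒ D = (5/8, 3/8)
through C parallel to ZA: direction (-1/3, -1/3); meets DA at R = (-5/2, -3/2)
R = D + t·(A−D) with t = 5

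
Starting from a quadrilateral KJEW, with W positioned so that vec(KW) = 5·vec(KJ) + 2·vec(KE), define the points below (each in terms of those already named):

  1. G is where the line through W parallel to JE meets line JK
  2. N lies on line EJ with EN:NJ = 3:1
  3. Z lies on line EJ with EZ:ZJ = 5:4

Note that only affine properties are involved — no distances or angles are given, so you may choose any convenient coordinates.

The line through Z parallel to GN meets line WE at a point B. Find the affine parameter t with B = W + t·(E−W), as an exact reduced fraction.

t = 13/9

Assign K = (0, 0), J = (1, 0), E = (0, 1), W = (5, 2) — the answer is frame-independent, so this choice is without loss of generality.
1. G is where the line through W parallel to JE meets line JK ⇒ G = (7, 0)
2. N lies on line EJ with EN:NJ = 3:1 ⇒ N = (3/4, 1/4)
3. Z lies on line EJ with EZ:ZJ = 5:4 ⇒ Z = (5/9, 4/9)
through Z parallel to GN: direction (-25/4, 1/4); meets WE at B = (-20/9, 5/9)
B = W + t·(E−W) with t = 13/9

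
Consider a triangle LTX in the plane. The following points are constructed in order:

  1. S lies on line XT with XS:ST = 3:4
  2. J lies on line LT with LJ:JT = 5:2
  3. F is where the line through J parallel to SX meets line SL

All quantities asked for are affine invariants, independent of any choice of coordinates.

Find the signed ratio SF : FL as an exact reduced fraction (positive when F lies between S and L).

Assign L = (0, 0), T = (1, 0), X = (0, 1) — the answer is frame-independent, so this choice is without loss of generality.
1. S lies on line XT with XS:ST = 3:4 ⇒ S = (3/7, 4/7)
2. J lies on line LT with LJ:JT = 5:2 ⇒ J = (5/7, 0)
3. F is where the line through J parallel to SX meets line SL ⇒ F = (15/49, 20/49)
F = S + t·(L−S) with t = 2/7, so SF:FL = t:(1−t) = 2/7:5/7

SF:FL = 2/5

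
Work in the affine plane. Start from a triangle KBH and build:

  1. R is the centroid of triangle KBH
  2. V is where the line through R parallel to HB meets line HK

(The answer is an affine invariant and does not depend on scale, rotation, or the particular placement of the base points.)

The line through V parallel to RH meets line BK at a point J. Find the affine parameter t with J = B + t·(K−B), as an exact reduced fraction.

Work in coordinates with K = (0, 0), B = (1, 0), H = (0, 1).
1. R is the centroid of triangle KBH ⇒ R = (1/3, 1/3)
2. V is where the line through R parallel to HB meets line HK ⇒ V = (0, 2/3)
through V parallel to RH: direction (-1/3, 2/3); meets BK at J = (1/3, 0)
J = B + t·(K−B) with t = 2/3

t = 2/3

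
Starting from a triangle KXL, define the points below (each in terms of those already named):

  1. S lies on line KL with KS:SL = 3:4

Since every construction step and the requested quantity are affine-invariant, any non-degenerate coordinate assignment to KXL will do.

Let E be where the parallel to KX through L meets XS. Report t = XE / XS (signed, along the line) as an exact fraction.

Assign K = (0, 0), X = (1, 0), L = (0, 1) — the answer is frame-independent, so this choice is without loss of generality.
1. S lies on line KL with KS:SL = 3:4 ⇒ S = (0, 3/7)
through L parallel to KX: direction (1, 0); meets XS at E = (-4/3, 1)
E = X + t·(S−X) with t = 7/3

t = 7/3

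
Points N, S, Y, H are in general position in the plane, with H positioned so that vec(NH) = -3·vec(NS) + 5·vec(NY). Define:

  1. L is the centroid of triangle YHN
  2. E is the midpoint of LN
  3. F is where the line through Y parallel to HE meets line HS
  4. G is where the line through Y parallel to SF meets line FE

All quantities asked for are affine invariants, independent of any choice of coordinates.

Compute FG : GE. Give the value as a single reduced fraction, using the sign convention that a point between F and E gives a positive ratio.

Assign N = (0, 0), S = (1, 0), Y = (0, 1), H = (-3, 5) — the answer is frame-independent, so this choice is without loss of generality.
1. L is the centroid of triangle YHN ⇒ L = (-1, 2)
2. E is the midpoint of LN ⇒ E = (-1/2, 1)
3. F is where the line through Y parallel to HE meets line HS ⇒ F = (-5/7, 15/7)
4. G is where the line through Y parallel to SF meets line FE ⇒ G = (-32/49, 89/49)
G = F + t·(E−F) with t = 2/7, so FG:GE = t:(1−t) = 2/7:5/7

FG:GE = 2/5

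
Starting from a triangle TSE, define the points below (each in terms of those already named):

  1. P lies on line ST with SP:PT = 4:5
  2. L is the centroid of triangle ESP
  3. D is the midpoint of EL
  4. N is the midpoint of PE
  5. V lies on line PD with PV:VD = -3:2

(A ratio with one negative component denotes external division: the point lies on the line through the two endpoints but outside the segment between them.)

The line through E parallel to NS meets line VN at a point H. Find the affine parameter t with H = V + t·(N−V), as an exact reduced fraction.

Work in coordinates with T = (0, 0), S = (1, 0), E = (0, 1).
1. P lies on line ST with SP:PT = 4:5 ⇒ P = (5/9, 0)
2. L is the centroid of triangle ESP ⇒ L = (14/27, 1/3)
3. D is the midpoint of EL ⇒ D = (7/27, 2/3)
4. N is the midpoint of PE ⇒ N = (5/18, 1/2)
5. V lies on line PD with PV:VD = -3:2 ⇒ V = (-1/3, 2)
through E parallel to NS: direction (13/18, -1/2); meets VN at H = (13/126, 13/14)
H = V + t·(N−V) with t = 5/7

t = 5/7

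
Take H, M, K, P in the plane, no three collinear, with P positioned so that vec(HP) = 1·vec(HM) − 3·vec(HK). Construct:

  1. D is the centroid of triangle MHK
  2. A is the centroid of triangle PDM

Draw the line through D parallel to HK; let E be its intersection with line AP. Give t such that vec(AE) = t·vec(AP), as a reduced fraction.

t = -2

Choose coordinates H = (0, 0), M = (1, 0), K = (0, 1), P = (1, -3).
1. D is the centroid of triangle MHK ⇒ D = (1/3, 1/3)
2. A is the centroid of triangle PDM ⇒ A = (7/9, -8/9)
through D parallel to HK: direction (0, 1); meets AP at E = (1/3, 10/3)
E = A + t·(P−A) with t = -2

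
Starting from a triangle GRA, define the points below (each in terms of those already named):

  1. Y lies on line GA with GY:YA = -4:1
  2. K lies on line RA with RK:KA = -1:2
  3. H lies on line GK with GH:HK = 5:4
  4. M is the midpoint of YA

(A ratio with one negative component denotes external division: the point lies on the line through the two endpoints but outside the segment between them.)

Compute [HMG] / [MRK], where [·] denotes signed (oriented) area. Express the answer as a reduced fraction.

[HMG]:[MRK] = 70/9

Assign G = (0, 0), R = (1, 0), A = (0, 1) — the answer is frame-independent, so this choice is without loss of generality.
1. Y lies on line GA with GY:YA = -4:1 ⇒ Y = (0, 4/3)
2. K lies on line RA with RK:KA = -1:2 ⇒ K = (2, -1)
3. H lies on line GK with GH:HK = 5:4 ⇒ H = (10/9, -5/9)
4. M is the midpoint of YA ⇒ M = (0, 7/6)
2·[HMG] = 35/27, 2·[MRK] = 1/6
[HMG]:[MRK] = 35/27:1/6 = 70/9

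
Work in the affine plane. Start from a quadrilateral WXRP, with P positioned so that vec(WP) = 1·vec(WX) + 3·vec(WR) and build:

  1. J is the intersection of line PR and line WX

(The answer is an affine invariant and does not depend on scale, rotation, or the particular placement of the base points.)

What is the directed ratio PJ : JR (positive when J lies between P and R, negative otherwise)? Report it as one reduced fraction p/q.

PJ:JR = -3

Set W = (0, 0), X = (1, 0), R = (0, 1), P = (1, 3); any affine frame gives the same invariant.
1. J is the intersection of line PR and line WX ⇒ J = (-1/2, 0)
J = P + t·(R−P) with t = 3/2, so PJ:JR = t:(1−t) = 3/2:-1/2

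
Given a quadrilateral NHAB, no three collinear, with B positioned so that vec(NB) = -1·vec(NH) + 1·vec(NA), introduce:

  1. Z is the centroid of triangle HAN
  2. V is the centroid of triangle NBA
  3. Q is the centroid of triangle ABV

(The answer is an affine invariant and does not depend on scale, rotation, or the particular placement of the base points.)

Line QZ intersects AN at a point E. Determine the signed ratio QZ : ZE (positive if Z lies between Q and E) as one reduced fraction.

Assign N = (0, 0), H = (1, 0), A = (0, 1), B = (-1, 1) — the answer is frame-independent, so this choice is without loss of generality.
1. Z is the centroid of triangle HAN ⇒ Z = (1/3, 1/3)
2. V is the centroid of triangle NBA ⇒ V = (-1/3, 2/3)
3. Q is the centroid of triangle ABV ⇒ Q = (-4/9, 8/9)
line QZ meets AN at E = (0, 4/7)
Z = Q + t·(E−Q) with t = 7/4, so QZ:ZE = 7/4:-3/4

QZ:ZE = -7/3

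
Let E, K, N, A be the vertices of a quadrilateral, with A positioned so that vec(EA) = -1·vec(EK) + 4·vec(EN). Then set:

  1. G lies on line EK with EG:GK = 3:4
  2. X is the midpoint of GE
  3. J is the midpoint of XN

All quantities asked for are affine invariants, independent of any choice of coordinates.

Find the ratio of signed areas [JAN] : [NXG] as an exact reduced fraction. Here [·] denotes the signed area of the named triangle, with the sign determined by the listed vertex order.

[JAN]:[NXG] = -5/6

Set E = (0, 0), K = (1, 0), N = (0, 1), A = (-1, 4); any affine frame gives the same invariant.
1. G lies on line EK with EG:GK = 3:4 ⇒ G = (3/7, 0)
2. X is the midpoint of GE ⇒ X = (3/14, 0)
3. J is the midpoint of XN ⇒ J = (3/28, 1/2)
2·[JAN] = -5/28, 2·[NXG] = 3/14
[JAN]:[NXG] = -5/28:3/14 = -5/6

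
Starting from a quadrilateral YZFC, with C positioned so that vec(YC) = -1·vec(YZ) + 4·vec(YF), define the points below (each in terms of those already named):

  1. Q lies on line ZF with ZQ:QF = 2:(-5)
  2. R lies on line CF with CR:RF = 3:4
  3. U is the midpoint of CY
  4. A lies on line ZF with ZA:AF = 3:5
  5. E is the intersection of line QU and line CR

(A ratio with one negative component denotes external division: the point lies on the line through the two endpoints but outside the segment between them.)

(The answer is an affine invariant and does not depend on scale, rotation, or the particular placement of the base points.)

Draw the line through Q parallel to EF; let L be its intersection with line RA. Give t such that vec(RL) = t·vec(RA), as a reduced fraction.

Set Y = (0, 0), Z = (1, 0), F = (0, 1), C = (-1, 4); any affine frame gives the same invariant.
1. Q lies on line ZF with ZQ:QF = 2:(-5) ⇒ Q = (5/3, -2/3)
2. R lies on line CF with CR:RF = 3:4 ⇒ R = (-4/7, 19/7)
3. U is the midpoint of CY ⇒ U = (-1/2, 2)
4. A lies on line ZF with ZA:AF = 3:5 ⇒ A = (5/8, 3/8)
5. E is the intersection of line QU and line CR ⇒ E = (-5/23, 38/23)
through Q parallel to EF: direction (5/23, -15/23); meets RA at L = (55/21, -74/21)
L = R + t·(A−R) with t = 8/3

t = 8/3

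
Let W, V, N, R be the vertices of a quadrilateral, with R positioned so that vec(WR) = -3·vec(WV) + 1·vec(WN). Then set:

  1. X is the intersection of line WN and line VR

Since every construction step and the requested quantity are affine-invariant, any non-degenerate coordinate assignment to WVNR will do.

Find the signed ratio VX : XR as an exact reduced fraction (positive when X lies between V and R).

Work in coordinates with W = (0, 0), V = (1, 0), N = (0, 1), R = (-3, 1).
1. X is the intersection of line WN and line VR ⇒ X = (0, 1/4)
X = V + t·(R−V) with t = 1/4, so VX:XR = t:(1−t) = 1/4:3/4

VX:XR = 1/3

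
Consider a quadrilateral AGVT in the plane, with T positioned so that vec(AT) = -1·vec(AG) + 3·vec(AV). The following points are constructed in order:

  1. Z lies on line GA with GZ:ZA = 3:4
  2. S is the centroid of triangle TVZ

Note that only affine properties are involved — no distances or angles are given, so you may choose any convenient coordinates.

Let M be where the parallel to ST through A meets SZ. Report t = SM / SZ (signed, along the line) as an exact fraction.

t = -19

Work in coordinates with A = (0, 0), G = (1, 0), V = (0, 1), T = (-1, 3).
1. Z lies on line GA with GZ:ZA = 3:4 ⇒ Z = (4/7, 0)
2. S is the centroid of triangle TVZ ⇒ S = (-1/7, 4/3)
through A parallel to ST: direction (-6/7, 5/3); meets SZ at M = (-96/7, 80/3)
M = S + t·(Z−S) with t = -19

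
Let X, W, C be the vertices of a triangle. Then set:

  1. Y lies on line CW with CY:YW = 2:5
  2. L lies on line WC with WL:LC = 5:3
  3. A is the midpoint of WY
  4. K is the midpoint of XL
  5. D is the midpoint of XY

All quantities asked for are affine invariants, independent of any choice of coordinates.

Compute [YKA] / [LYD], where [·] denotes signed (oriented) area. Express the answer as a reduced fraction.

Choose coordinates X = (0, 0), W = (1, 0), C = (0, 1).
1. Y lies on line CW with CY:YW = 2:5 ⇒ Y = (2/7, 5/7)
2. L lies on line WC with WL:LC = 5:3 ⇒ L = (3/8, 5/8)
3. A is the midpoint of WY ⇒ A = (9/14, 5/14)
4. K is the midpoint of XL ⇒ K = (3/16, 5/16)
5. D is the midpoint of XY ⇒ D = (1/7, 5/14)
2·[YKA] = 5/28, 2·[LYD] = 5/112
[YKA]:[LYD] = 5/28:5/112 = 4

[YKA]:[LYD] = 4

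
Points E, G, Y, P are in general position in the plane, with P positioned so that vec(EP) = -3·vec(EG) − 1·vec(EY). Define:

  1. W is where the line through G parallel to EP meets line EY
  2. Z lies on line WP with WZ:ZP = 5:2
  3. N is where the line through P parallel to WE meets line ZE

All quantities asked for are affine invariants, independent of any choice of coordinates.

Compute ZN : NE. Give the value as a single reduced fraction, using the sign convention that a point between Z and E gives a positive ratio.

Set E = (0, 0), G = (1, 0), Y = (0, 1), P = (-3, -1); any affine frame gives the same invariant.
1. W is where the line through G parallel to EP meets line EY ⇒ W = (0, -1/3)
2. Z lies on line WP with WZ:ZP = 5:2 ⇒ Z = (-15/7, -17/21)
3. N is where the line through P parallel to WE meets line ZE ⇒ N = (-3, -17/15)
N = Z + t·(E−Z) with t = -2/5, so ZN:NE = t:(1−t) = -2/5:7/5

ZN:NE = -2/7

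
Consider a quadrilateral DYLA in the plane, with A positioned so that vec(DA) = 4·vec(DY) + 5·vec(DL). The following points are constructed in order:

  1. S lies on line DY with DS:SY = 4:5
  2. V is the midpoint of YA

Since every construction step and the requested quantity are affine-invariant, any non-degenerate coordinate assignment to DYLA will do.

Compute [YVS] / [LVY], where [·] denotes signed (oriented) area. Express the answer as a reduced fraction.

[YVS]:[LVY] = -25/72

Choose coordinates D = (0, 0), Y = (1, 0), L = (0, 1), A = (4, 5).
1. S lies on line DY with DS:SY = 4:5 ⇒ S = (4/9, 0)
2. V is the midpoint of YA ⇒ V = (5/2, 5/2)
2·[YVS] = 25/18, 2·[LVY] = -4
[YVS]:[LVY] = 25/18:-4 = -25/72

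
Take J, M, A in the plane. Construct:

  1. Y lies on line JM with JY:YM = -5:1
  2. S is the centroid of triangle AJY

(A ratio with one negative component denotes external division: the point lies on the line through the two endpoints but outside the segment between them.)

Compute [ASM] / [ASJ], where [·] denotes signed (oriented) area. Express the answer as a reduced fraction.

Choose coordinates J = (0, 0), M = (1, 0), A = (0, 1).
1. Y lies on line JM with JY:YM = -5:1 ⇒ Y = (5/4, 0)
2. S is the centroid of triangle AJY ⇒ S = (5/12, 1/3)
2·[ASM] = 1/4, 2·[ASJ] = -5/12
[ASM]:[ASJ] = 1/4:-5/12 = -3/5

[ASM]:[ASJ] = -3/5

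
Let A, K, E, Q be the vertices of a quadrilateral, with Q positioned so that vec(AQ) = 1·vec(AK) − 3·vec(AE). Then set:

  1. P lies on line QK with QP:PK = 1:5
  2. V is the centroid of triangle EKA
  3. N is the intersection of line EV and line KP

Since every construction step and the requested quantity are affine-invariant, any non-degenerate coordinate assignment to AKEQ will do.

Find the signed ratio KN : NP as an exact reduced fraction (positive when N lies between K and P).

Assign A = (0, 0), K = (1, 0), E = (0, 1), Q = (1, -3) — the answer is frame-independent, so this choice is without loss of generality.
1. P lies on line QK with QP:PK = 1:5 ⇒ P = (1, -5/2)
2. V is the centroid of triangle EKA ⇒ V = (1/3, 1/3)
3. N is the intersection of line EV and line KP ⇒ N = (1, -1)
N = K + t·(P−K) with t = 2/5, so KN:NP = t:(1−t) = 2/5:3/5

KN:NP = 2/3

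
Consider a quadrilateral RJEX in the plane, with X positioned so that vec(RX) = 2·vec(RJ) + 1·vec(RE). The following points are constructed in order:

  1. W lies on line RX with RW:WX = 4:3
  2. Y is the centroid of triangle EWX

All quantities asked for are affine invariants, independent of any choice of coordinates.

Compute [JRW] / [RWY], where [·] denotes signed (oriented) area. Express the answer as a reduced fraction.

[JRW]:[RWY] = -3/2

Set R = (0, 0), J = (1, 0), E = (0, 1), X = (2, 1); any affine frame gives the same invariant.
1. W lies on line RX with RW:WX = 4:3 ⇒ W = (8/7, 4/7)
2. Y is the centroid of triangle EWX ⇒ Y = (22/21, 6/7)
2·[JRW] = -4/7, 2·[RWY] = 8/21
[JRW]:[RWY] = -4/7:8/21 = -3/2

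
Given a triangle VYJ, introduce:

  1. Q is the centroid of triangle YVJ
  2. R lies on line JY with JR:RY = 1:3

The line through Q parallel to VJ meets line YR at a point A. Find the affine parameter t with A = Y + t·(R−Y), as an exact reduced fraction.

t = 8/9

Work in coordinates with V = (0, 0), Y = (1, 0), J = (0, 1).
1. Q is the centroid of triangle YVJ ⇒ Q = (1/3, 1/3)
2. R lies on line JY with JR:RY = 1:3 ⇒ R = (1/4, 3/4)
through Q parallel to VJ: direction (0, 1); meets YR at A = (1/3, 2/3)
A = Y + t·(R−Y) with t = 8/9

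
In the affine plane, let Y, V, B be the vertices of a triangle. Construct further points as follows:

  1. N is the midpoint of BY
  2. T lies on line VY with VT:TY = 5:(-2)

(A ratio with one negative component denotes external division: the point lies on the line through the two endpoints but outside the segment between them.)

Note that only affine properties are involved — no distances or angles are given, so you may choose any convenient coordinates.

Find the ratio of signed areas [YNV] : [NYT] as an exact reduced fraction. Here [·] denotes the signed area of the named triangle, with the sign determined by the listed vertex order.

Assign Y = (0, 0), V = (1, 0), B = (0, 1) — the answer is frame-independent, so this choice is without loss of generality.
1. N is the midpoint of BY ⇒ N = (0, 1/2)
2. T lies on line VY with VT:TY = 5:(-2) ⇒ T = (-2/3, 0)
2·[YNV] = -1/2, 2·[NYT] = -1/3
[YNV]:[NYT] = -1/2:-1/3 = 3/2

[YNV]:[NYT] = 3/2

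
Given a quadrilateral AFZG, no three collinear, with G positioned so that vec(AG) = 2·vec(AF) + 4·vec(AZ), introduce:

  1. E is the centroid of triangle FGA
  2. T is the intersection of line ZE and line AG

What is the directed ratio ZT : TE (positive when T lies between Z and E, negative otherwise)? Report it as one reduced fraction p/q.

Set A = (0, 0), F = (1, 0), Z = (0, 1), G = (2, 4); any affine frame gives the same invariant.
1. E is the centroid of triangle FGA ⇒ E = (1, 4/3)
2. T is the intersection of line ZE and line AG ⇒ T = (3/5, 6/5)
T = Z + t·(E−Z) with t = 3/5, so ZT:TE = t:(1−t) = 3/5:2/5

ZT:TE = 3/2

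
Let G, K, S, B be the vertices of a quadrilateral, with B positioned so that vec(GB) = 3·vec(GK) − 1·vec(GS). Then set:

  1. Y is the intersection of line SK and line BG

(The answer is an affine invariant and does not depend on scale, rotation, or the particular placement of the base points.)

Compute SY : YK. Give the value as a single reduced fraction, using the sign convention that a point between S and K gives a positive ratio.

SY:YK = -3

Work in coordinates with G = (0, 0), K = (1, 0), S = (0, 1), B = (3, -1).
1. Y is the intersection of line SK and line BG ⇒ Y = (3/2, -1/2)
Y = S + t·(K−S) with t = 3/2, so SY:YK = t:(1−t) = 3/2:-1/2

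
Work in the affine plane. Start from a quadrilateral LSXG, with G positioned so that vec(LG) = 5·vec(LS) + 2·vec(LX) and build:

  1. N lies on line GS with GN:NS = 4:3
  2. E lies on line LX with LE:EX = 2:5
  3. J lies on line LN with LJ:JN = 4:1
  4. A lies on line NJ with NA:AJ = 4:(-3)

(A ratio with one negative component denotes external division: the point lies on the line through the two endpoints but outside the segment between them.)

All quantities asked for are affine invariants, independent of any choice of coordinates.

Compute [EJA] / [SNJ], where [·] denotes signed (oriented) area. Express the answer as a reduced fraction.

[EJA]:[SNJ] = -19/7

Assign L = (0, 0), S = (1, 0), X = (0, 1), G = (5, 2) — the answer is frame-independent, so this choice is without loss of generality.
1. N lies on line GS with GN:NS = 4:3 ⇒ N = (19/7, 6/7)
2. E lies on line LX with LE:EX = 2:5 ⇒ E = (0, 2/7)
3. J lies on line LN with LJ:JN = 4:1 ⇒ J = (76/35, 24/35)
4. A lies on line NJ with NA:AJ = 4:(-3) ⇒ A = (19/35, 6/35)
2·[EJA] = -114/245, 2·[SNJ] = 6/35
[EJA]:[SNJ] = -114/245:6/35 = -19/7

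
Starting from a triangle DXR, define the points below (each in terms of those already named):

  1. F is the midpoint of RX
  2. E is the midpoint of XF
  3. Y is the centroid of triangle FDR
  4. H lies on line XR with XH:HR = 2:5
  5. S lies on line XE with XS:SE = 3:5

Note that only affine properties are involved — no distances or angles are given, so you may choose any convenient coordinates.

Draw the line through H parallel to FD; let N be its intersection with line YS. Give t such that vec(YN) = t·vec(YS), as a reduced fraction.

Work in coordinates with D = (0, 0), X = (1, 0), R = (0, 1).
1. F is the midpoint of RX ⇒ F = (1/2, 1/2)
2. E is the midpoint of XF ⇒ E = (3/4, 1/4)
3. Y is the centroid of triangle FDR ⇒ Y = (1/6, 1/2)
4. H lies on line XR with XH:HR = 2:5 ⇒ H = (5/7, 2/7)
5. S lies on line XE with XS:SE = 3:5 ⇒ S = (29/32, 3/32)
through H parallel to FD: direction (-1/2, -1/2); meets YS at N = (507/770, 177/770)
N = Y + t·(S−Y) with t = 256/385

t = 256/385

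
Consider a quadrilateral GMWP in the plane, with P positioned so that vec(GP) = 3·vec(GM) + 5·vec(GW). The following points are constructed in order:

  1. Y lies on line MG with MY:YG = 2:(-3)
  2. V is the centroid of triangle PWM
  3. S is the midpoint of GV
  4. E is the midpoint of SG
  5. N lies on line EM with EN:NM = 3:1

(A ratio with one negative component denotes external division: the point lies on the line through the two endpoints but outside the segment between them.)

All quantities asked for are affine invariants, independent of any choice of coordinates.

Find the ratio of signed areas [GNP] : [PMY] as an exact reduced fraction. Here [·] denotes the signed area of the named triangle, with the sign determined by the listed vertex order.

Work in coordinates with G = (0, 0), M = (1, 0), W = (0, 1), P = (3, 5).
1. Y lies on line MG with MY:YG = 2:(-3) ⇒ Y = (3, 0)
2. V is the centroid of triangle PWM ⇒ V = (4/3, 2)
3. S is the midpoint of GV ⇒ S = (2/3, 1)
4. E is the midpoint of SG ⇒ E = (1/3, 1/2)
5. N lies on line EM with EN:NM = 3:1 ⇒ N = (5/6, 1/8)
2·[GNP] = 91/24, 2·[PMY] = 10
[GNP]:[PMY] = 91/24:10 = 91/240

[GNP]:[PMY] = 91/240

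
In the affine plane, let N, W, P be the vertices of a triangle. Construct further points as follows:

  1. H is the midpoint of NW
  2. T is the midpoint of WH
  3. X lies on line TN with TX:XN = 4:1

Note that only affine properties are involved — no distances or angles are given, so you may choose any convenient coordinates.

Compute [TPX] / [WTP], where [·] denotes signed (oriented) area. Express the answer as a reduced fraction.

Work in coordinates with N = (0, 0), W = (1, 0), P = (0, 1).
1. H is the midpoint of NW ⇒ H = (1/2, 0)
2. T is the midpoint of WH ⇒ T = (3/4, 0)
3. X lies on line TN with TX:XN = 4:1 ⇒ X = (3/20, 0)
2·[TPX] = 3/5, 2·[WTP] = -1/4
[TPX]:[WTP] = 3/5:-1/4 = -12/5

[TPX]:[WTP] = -12/5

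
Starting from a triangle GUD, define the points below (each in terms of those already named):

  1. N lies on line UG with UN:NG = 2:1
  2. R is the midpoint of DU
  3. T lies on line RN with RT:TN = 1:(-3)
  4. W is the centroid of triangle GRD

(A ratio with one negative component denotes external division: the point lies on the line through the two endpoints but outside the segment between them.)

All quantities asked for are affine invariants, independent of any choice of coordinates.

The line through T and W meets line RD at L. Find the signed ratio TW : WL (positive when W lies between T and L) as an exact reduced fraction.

TW:WL = -2

Work in coordinates with G = (0, 0), U = (1, 0), D = (0, 1).
1. N lies on line UG with UN:NG = 2:1 ⇒ N = (1/3, 0)
2. R is the midpoint of DU ⇒ R = (1/2, 1/2)
3. T lies on line RN with RT:TN = 1:(-3) ⇒ T = (7/12, 3/4)
4. W is the centroid of triangle GRD ⇒ W = (1/6, 1/2)
line TW meets RD at L = (3/8, 5/8)
W = T + t·(L−T) with t = 2, so TW:WL = 2:-1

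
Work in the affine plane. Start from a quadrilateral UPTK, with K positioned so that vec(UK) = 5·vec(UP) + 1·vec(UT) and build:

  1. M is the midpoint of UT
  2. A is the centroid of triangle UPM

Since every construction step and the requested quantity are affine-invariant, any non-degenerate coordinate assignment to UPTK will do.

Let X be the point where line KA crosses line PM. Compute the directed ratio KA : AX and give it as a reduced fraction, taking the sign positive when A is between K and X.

KA:AX = -19

Work in coordinates with U = (0, 0), P = (1, 0), T = (0, 1), K = (5, 1).
1. M is the midpoint of UT ⇒ M = (0, 1/2)
2. A is the centroid of triangle UPM ⇒ A = (1/3, 1/6)
line KA meets PM at X = (11/19, 4/19)
A = K + t·(X−K) with t = 19/18, so KA:AX = 19/18:-1/18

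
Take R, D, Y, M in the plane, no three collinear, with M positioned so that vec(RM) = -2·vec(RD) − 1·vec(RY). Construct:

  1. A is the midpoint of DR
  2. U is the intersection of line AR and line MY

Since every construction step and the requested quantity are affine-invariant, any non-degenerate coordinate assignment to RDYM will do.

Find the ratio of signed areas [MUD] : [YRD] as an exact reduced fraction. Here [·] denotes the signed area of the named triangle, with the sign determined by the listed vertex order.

Set R = (0, 0), D = (1, 0), Y = (0, 1), M = (-2, -1); any affine frame gives the same invariant.
1. A is the midpoint of DR ⇒ A = (1/2, 0)
2. U is the intersection of line AR and line MY ⇒ U = (-1, 0)
2·[MUD] = -2, 2·[YRD] = 1
[MUD]:[YRD] = -2:1 = -2

[MUD]:[YRD] = -2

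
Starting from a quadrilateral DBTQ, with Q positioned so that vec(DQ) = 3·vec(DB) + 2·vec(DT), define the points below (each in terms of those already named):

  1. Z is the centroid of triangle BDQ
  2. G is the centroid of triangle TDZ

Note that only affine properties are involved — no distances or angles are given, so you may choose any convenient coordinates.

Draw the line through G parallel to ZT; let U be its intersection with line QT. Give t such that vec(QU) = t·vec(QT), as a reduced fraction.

Choose coordinates D = (0, 0), B = (1, 0), T = (0, 1), Q = (3, 2).
1. Z is the centroid of triangle BDQ ⇒ Z = (4/3, 2/3)
2. G is the centroid of triangle TDZ ⇒ G = (4/9, 5/9)
through G parallel to ZT: direction (-4/3, 1/3); meets QT at U = (-4/7, 17/21)
U = Q + t·(T−Q) with t = 25/21

t = 25/21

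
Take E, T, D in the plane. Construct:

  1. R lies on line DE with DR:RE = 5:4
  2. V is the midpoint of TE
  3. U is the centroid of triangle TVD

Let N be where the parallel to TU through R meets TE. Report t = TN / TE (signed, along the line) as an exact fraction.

t = 1/3

Choose coordinates E = (0, 0), T = (1, 0), D = (0, 1).
1. R lies on line DE with DR:RE = 5:4 ⇒ R = (0, 4/9)
2. V is the midpoint of TE ⇒ V = (1/2, 0)
3. U is the centroid of triangle TVD ⇒ U = (1/2, 1/3)
through R parallel to TU: direction (-1/2, 1/3); meets TE at N = (2/3, 0)
N = T + t·(E−T) with t = 1/3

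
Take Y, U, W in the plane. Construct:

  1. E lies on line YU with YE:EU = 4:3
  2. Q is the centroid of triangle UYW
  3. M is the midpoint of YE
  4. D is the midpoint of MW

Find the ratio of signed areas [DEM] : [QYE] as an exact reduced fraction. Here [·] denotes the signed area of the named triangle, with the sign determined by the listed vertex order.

Set Y = (0, 0), U = (1, 0), W = (0, 1); any affine frame gives the same invariant.
1. E lies on line YU with YE:EU = 4:3 ⇒ E = (4/7, 0)
2. Q is the centroid of triangle UYW ⇒ Q = (1/3, 1/3)
3. M is the midpoint of YE ⇒ M = (2/7, 0)
4. D is the midpoint of MW ⇒ D = (1/7, 1/2)
2·[DEM] = -1/7, 2·[QYE] = 4/21
[DEM]:[QYE] = -1/7:4/21 = -3/4

[DEM]:[QYE] = -3/4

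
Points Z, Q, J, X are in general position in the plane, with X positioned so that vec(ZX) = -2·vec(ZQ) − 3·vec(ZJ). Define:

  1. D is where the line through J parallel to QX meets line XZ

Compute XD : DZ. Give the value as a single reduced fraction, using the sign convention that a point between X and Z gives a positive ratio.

XD:DZ = -2

Choose coordinates Z = (0, 0), Q = (1, 0), J = (0, 1), X = (-2, -3).
1. D is where the line through J parallel to QX meets line XZ ⇒ D = (2, 3)
D = X + t·(Z−X) with t = 2, so XD:DZ = t:(1−t) = 2:-1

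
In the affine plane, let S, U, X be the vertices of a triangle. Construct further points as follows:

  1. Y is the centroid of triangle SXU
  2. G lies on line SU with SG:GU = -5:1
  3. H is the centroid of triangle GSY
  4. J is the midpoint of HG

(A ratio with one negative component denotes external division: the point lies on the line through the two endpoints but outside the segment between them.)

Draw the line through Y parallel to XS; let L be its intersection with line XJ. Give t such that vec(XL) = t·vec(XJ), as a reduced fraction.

t = 3/8

Set S = (0, 0), U = (1, 0), X = (0, 1); any affine frame gives the same invariant.
1. Y is the centroid of triangle SXU ⇒ Y = (1/3, 1/3)
2. G lies on line SU with SG:GU = -5:1 ⇒ G = (5/4, 0)
3. H is the centroid of triangle GSY ⇒ H = (19/36, 1/9)
4. J is the midpoint of HG ⇒ J = (8/9, 1/18)
through Y parallel to XS: direction (0, -1); meets XJ at L = (1/3, 31/48)
L = X + t·(J−X) with t = 3/8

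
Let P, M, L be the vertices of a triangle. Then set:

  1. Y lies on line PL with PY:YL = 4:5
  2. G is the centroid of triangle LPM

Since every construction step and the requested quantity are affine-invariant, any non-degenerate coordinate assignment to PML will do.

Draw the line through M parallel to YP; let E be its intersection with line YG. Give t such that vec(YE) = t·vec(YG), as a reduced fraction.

t = 3

Choose coordinates P = (0, 0), M = (1, 0), L = (0, 1).
1. Y lies on line PL with PY:YL = 4:5 ⇒ Y = (0, 4/9)
2. G is the centroid of triangle LPM ⇒ G = (1/3, 1/3)
through M parallel to YP: direction (0, -4/9); meets YG at E = (1, 1/9)
E = Y + t·(G−Y) with t = 3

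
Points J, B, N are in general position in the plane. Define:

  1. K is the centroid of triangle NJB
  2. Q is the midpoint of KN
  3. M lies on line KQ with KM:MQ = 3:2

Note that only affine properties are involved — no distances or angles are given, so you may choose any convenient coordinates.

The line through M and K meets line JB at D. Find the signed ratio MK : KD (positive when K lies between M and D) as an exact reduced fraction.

MK:KD = 3/5

Work in coordinates with J = (0, 0), B = (1, 0), N = (0, 1).
1. K is the centroid of triangle NJB ⇒ K = (1/3, 1/3)
2. Q is the midpoint of KN ⇒ Q = (1/6, 2/3)
3. M lies on line KQ with KM:MQ = 3:2 ⇒ M = (7/30, 8/15)
line MK meets JB at D = (1/2, 0)
K = M + t·(D−M) with t = 3/8, so MK:KD = 3/8:5/8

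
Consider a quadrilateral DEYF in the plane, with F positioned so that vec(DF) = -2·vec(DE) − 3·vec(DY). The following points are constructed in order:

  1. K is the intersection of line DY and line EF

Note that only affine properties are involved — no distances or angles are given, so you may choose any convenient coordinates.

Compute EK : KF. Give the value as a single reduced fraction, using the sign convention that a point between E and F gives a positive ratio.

Work in coordinates with D = (0, 0), E = (1, 0), Y = (0, 1), F = (-2, -3).
1. K is the intersection of line DY and line EF ⇒ K = (0, -1)
K = E + t·(F−E) with t = 1/3, so EK:KF = t:(1−t) = 1/3:2/3

EK:KF = 1/2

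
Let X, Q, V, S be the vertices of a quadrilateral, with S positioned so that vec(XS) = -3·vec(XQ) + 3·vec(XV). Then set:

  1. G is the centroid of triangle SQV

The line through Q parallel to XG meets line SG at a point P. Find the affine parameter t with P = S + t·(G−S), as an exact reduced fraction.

Choose coordinates X = (0, 0), Q = (1, 0), V = (0, 1), S = (-3, 3).
1. G is the centroid of triangle SQV ⇒ G = (-2/3, 4/3)
through Q parallel to XG: direction (-2/3, 4/3); meets SG at P = (8/9, 2/9)
P = S + t·(G−S) with t = 5/3

t = 5/3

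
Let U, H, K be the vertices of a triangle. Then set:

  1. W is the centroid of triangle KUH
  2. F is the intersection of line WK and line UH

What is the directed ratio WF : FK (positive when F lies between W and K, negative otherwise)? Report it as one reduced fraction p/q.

WF:FK = -1/3

Choose coordinates U = (0, 0), H = (1, 0), K = (0, 1).
1. W is the centroid of triangle KUH ⇒ W = (1/3, 1/3)
2. F is the intersection of line WK and line UH ⇒ F = (1/2, 0)
F = W + t·(K−W) with t = -1/2, so WF:FK = t:(1−t) = -1/2:3/2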